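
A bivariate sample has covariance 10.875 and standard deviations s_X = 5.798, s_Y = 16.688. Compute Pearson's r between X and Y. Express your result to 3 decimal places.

0.112

r = Cov(X,Y) / (s_X · s_Y) = 10.875 / (5.798 × 16.688)
  = 10.875 / 96.7570 ≈ 0.112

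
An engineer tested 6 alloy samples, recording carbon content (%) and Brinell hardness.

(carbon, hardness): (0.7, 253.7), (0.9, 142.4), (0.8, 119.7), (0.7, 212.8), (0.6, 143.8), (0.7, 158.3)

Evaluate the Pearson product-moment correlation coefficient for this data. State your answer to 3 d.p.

-0.316

n = 6, Σx = 4.4, Σy = 1030.7, Σx² = 3.28, Σy² = 189990.71, Σxy = 747.56
nΣxy − ΣxΣy = 4485.36 − 4535.08 = -49.72
nΣx² − (Σx)² = 19.68 − 19.36 = 0.32; nΣy² − (Σy)² = 1139944.26 − 1062342.49 = 77601.77
r = -49.72 / √(0.32 × 77601.77) = -49.72 / 157.5835 ≈ -0.316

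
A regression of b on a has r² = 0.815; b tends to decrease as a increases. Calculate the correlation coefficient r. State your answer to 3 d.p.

-0.903

|r| = √0.815 = 0.903
The association is negative, so r = −0.903.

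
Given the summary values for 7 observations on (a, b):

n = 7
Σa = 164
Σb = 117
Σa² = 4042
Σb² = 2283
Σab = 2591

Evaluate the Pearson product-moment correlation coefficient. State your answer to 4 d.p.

-0.5871

r = (nΣab − ΣaΣb) / √[(nΣa² − (Σa)²)(nΣb² − (Σb)²)]
Numerator: 7×2591 − 164×117 = -1051
Denominator: √[(28294 − 26896)(15981 − 13689)] = √[1398 × 2292] = 1790.0324
r = -1051 / 1790.0324 ≈ -0.5871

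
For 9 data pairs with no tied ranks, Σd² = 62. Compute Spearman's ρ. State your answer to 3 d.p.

ρ = 1 − 6Σd² / [n(n²−1)] = 1 − 6×62 / (9×80)
  = 1 − 372/720 = 1 − 0.5167 ≈ 0.483

0.483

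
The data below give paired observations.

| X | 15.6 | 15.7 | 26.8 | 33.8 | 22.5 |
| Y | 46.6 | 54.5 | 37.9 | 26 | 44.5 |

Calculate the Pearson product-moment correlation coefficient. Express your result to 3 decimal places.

-0.953

n = 5, ΣX = 114.4, ΣY = 209.5, ΣX² = 2856.78, ΣY² = 9234.47, ΣXY = 4478.38
nΣXY − ΣXΣY = 22391.9 − 23966.8 = -1574.9
nΣX² − (ΣX)² = 14283.9 − 13087.36 = 1196.54; nΣY² − (ΣY)² = 46172.35 − 43890.25 = 2282.1
r = -1574.9 / √(1196.54 × 2282.1) = -1574.9 / 1652.4600 ≈ -0.953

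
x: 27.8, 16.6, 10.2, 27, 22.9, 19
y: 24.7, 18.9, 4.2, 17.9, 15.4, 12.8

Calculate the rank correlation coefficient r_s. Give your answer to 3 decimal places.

0.657

Rank x: 6, 2, 1, 5, 4, 3
Rank y: 6, 5, 1, 4, 3, 2
d = rank(x) − rank(y): 0, -3, 0, 1, 1, 1; Σd² = 12
ρ = 1 − 6Σd² / [n(n²−1)] = 1 − 6×12 / (6×35) = 1 − 72/210 ≈ 0.657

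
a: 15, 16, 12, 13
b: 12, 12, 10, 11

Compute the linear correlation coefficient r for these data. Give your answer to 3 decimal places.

n = 4, Σa = 56, Σb = 45, Σa² = 794, Σb² = 509, Σab = 635
nΣab − ΣaΣb = 2540 − 2520 = 20
nΣa² − (Σa)² = 3176 − 3136 = 40; nΣb² − (Σb)² = 2036 − 2025 = 11
r = 20 / √(40 × 11) = 20 / 20.9762 ≈ 0.953

0.953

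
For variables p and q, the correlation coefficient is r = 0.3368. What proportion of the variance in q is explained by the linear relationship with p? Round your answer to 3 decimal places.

0.113

r² = (0.3368)² = 0.113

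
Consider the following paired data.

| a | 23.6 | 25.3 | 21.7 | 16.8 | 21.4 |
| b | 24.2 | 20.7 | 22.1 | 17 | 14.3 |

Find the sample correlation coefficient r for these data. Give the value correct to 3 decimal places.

n = 5, Σa = 108.8, Σb = 98.3, Σa² = 2408.14, Σb² = 1996.03, Σab = 2166.02
nΣab − ΣaΣb = 10830.1 − 10695.04 = 135.06
nΣa² − (Σa)² = 12040.7 − 11837.44 = 203.26; nΣb² − (Σb)² = 9980.15 − 9662.89 = 317.26
r = 135.06 / √(203.26 × 317.26) = 135.06 / 253.9415 ≈ 0.532

0.532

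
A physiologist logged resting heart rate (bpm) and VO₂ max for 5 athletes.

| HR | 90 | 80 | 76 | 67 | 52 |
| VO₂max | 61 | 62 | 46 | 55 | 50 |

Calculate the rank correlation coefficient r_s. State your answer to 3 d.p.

Rank HR: 5, 4, 3, 2, 1
Rank VO₂max: 4, 5, 1, 3, 2
d = rank(HR) − rank(VO₂max): 1, -1, 2, -1, -1; Σd² = 8
ρ = 1 − 6Σd² / [n(n²−1)] = 1 − 6×8 / (5×24) = 1 − 48/120 ≈ 0.600

0.600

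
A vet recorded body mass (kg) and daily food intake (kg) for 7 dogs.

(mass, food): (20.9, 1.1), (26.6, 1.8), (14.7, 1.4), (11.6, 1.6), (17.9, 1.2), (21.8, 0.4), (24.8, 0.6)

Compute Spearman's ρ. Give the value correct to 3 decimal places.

-0.214

Rank mass: 4, 7, 2, 1, 3, 5, 6
Rank food: 3, 7, 5, 6, 4, 1, 2
d = rank(mass) − rank(food): 1, 0, -3, -5, -1, 4, 4; Σd² = 68
ρ = 1 − 6Σd² / [n(n²−1)] = 1 − 6×68 / (7×48) = 1 − 408/336 ≈ -0.214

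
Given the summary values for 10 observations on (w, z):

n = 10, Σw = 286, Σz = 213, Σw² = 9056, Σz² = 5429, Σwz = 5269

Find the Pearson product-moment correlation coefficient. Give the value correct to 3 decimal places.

r = (nΣwz − ΣwΣz) / √[(nΣw² − (Σw)²)(nΣz² − (Σz)²)]
Numerator: 10×5269 − 286×213 = -8228
Denominator: √[(90560 − 81796)(54290 − 45369)] = √[8764 × 8921] = 8842.1515
r = -8228 / 8842.1515 ≈ -0.931

-0.931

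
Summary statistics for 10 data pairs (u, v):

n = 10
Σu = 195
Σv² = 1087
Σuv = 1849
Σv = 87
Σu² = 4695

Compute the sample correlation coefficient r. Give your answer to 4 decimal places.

r = (nΣuv − ΣuΣv) / √[(nΣu² − (Σu)²)(nΣv² − (Σv)²)]
Numerator: 10×1849 − 195×87 = 1525
Denominator: √[(46950 − 38025)(10870 − 7569)] = √[8925 × 3301] = 5427.8380
r = 1525 / 5427.8380 ≈ 0.2810

0.2810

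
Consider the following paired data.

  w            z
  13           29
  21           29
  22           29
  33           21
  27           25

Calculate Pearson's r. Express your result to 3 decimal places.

n = 5, Σw = 116, Σz = 133, Σw² = 2912, Σz² = 3589, Σwz = 2992
nΣwz − ΣwΣz = 14960 − 15428 = -468
nΣw² − (Σw)² = 14560 − 13456 = 1104; nΣz² − (Σz)² = 17945 − 17689 = 256
r = -468 / √(1104 × 256) = -468 / 531.6239 ≈ -0.880

-0.880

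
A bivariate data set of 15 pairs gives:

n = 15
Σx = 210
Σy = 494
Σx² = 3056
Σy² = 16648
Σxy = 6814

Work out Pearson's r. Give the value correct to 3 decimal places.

r = (nΣxy − ΣxΣy) / √[(nΣx² − (Σx)²)(nΣy² − (Σy)²)]
Numerator: 15×6814 − 210×494 = -1530
Denominator: √[(45840 − 44100)(249720 − 244036)] = √[1740 × 5684] = 3144.8625
r = -1530 / 3144.8625 ≈ -0.487

-0.487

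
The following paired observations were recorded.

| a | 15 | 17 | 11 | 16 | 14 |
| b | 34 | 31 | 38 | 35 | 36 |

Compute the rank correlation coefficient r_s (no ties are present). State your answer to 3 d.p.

-0.900

Rank a: 3, 5, 1, 4, 2
Rank b: 2, 1, 5, 3, 4
d = rank(a) − rank(b): 1, 4, -4, 1, -2; Σd² = 38
ρ = 1 − 6Σd² / [n(n²−1)] = 1 − 6×38 / (5×24) = 1 − 228/120 ≈ -0.900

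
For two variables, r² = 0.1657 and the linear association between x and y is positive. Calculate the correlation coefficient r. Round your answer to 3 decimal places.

|r| = √0.1657 = 0.407
The association is positive, so r = 0.407.

0.407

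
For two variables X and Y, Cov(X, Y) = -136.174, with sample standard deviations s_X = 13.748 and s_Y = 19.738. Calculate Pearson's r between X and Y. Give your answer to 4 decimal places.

-0.5018

r = Cov(X,Y) / (s_X · s_Y) = -136.174 / (13.748 × 19.738)
  = -136.174 / 271.3580 ≈ -0.5018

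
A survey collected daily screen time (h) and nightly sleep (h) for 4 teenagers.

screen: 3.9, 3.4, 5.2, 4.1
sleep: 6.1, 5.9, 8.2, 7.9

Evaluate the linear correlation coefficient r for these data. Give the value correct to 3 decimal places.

0.834

n = 4, Σx = 16.6, Σy = 28.1, Σx² = 70.62, Σy² = 201.67, Σxy = 118.88
nΣxy − ΣxΣy = 475.52 − 466.46 = 9.06
nΣx² − (Σx)² = 282.48 − 275.56 = 6.92; nΣy² − (Σy)² = 806.68 − 789.61 = 17.07
r = 9.06 / √(6.92 × 17.07) = 9.06 / 10.8685 ≈ 0.834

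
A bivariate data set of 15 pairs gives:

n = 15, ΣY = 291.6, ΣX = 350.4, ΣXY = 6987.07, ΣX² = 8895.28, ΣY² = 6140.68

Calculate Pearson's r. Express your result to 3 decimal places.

0.303

r = (nΣXY − ΣXΣY) / √[(nΣX² − (ΣX)²)(nΣY² − (ΣY)²)]
Numerator: 15×6987.07 − 350.4×291.6 = 2629.41
Denominator: √[(133429.2 − 122780.16)(92110.2 − 85030.56)] = √[10649.04 × 7079.64] = 8682.8204
r = 2629.41 / 8682.8204 ≈ 0.303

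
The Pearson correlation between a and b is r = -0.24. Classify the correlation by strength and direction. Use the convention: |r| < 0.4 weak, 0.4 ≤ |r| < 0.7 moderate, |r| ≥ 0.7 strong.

weak negative

r = -0.24 < 0 so the relationship is negative.
|r| = 0.24, which falls in the weak range.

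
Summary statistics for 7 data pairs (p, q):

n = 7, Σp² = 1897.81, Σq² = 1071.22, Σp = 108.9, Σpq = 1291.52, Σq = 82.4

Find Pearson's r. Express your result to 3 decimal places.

r = (nΣpq − ΣpΣq) / √[(nΣp² − (Σp)²)(nΣq² − (Σq)²)]
Numerator: 7×1291.52 − 108.9×82.4 = 67.28
Denominator: √[(13284.67 − 11859.21)(7498.54 − 6789.76)] = √[1425.46 × 708.78] = 1005.1555
r = 67.28 / 1005.1555 ≈ 0.067

0.067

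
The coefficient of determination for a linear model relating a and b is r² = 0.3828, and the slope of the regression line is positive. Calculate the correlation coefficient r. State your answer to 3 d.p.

|r| = √0.3828 = 0.619
The association is positive, so r = 0.619.

0.619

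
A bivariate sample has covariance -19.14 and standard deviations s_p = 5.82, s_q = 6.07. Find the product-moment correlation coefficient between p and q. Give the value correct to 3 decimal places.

-0.542

r = Cov(p,q) / (s_p · s_q) = -19.14 / (5.82 × 6.07)
  = -19.14 / 35.3274 ≈ -0.542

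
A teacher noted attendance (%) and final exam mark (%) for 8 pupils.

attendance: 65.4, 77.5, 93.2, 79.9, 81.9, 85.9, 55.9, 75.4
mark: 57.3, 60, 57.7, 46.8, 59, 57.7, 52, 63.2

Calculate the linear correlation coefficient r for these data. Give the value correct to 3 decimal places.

n = 8, Σx = 615.1, Σy = 453.7, Σx² = 48250.05, Σy² = 25911.35, Σxy = 34974.99
nΣxy − ΣxΣy = 279799.92 − 279070.87 = 729.05
nΣx² − (Σx)² = 386000.4 − 378348.01 = 7652.39; nΣy² − (Σy)² = 207290.8 − 205843.69 = 1447.11
r = 729.05 / √(7652.39 × 1447.11) = 729.05 / 3327.7395 ≈ 0.219

0.219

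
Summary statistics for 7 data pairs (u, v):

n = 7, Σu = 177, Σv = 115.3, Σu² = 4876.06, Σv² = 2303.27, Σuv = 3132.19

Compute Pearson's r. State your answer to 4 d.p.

r = (nΣuv − ΣuΣv) / √[(nΣu² − (Σu)²)(nΣv² − (Σv)²)]
Numerator: 7×3132.19 − 177×115.3 = 1517.23
Denominator: √[(34132.42 − 31329)(16122.89 − 13294.09)] = √[2803.42 × 2828.8] = 2816.0814
r = 1517.23 / 2816.0814 ≈ 0.5388

0.5388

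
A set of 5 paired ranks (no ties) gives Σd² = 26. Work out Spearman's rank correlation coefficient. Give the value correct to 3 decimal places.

-0.300

ρ = 1 − 6Σd² / [n(n²−1)] = 1 − 6×26 / (5×24)
  = 1 − 156/120 = 1 − 1.3000 ≈ -0.300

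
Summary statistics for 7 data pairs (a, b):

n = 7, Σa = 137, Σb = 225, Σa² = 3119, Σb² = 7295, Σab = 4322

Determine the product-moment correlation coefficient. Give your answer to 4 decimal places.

r = (nΣab − ΣaΣb) / √[(nΣa² − (Σa)²)(nΣb² − (Σb)²)]
Numerator: 7×4322 − 137×225 = -571
Denominator: √[(21833 − 18769)(51065 − 50625)] = √[3064 × 440] = 1161.1029
r = -571 / 1161.1029 ≈ -0.4918

-0.4918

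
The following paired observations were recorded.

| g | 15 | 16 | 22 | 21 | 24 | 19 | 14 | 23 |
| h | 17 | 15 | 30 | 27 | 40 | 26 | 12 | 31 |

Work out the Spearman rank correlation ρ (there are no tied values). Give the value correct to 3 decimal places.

Rank g: 2, 3, 6, 5, 8, 4, 1, 7
Rank h: 3, 2, 6, 5, 8, 4, 1, 7
d = rank(g) − rank(h): -1, 1, 0, 0, 0, 0, 0, 0; Σd² = 2
ρ = 1 − 6Σd² / [n(n²−1)] = 1 − 6×2 / (8×63) = 1 − 12/504 ≈ 0.976

0.976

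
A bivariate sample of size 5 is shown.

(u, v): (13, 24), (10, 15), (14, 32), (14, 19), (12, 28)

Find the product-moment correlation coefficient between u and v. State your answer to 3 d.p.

0.553

n = 5, Σu = 63, Σv = 118, Σu² = 805, Σv² = 2970, Σuv = 1512
nΣuv − ΣuΣv = 7560 − 7434 = 126
nΣu² − (Σu)² = 4025 − 3969 = 56; nΣv² − (Σv)² = 14850 − 13924 = 926
r = 126 / √(56 × 926) = 126 / 227.7191 ≈ 0.553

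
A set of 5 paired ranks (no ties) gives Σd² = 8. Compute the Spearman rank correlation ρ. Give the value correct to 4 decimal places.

ρ = 1 − 6Σd² / [n(n²−1)] = 1 − 6×8 / (5×24)
  = 1 − 48/120 = 1 − 0.40000 ≈ 0.6000

0.6000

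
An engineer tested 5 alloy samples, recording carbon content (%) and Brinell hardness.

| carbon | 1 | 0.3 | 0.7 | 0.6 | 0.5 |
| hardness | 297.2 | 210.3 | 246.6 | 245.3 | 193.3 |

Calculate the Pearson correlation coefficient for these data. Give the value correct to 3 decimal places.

0.900

n = 5, Σx = 3.1, Σy = 1192.7, Σx² = 2.19, Σy² = 290902.47, Σxy = 776.74
nΣxy − ΣxΣy = 3883.7 − 3697.37 = 186.33
nΣx² − (Σx)² = 10.95 − 9.61 = 1.34; nΣy² − (Σy)² = 1454512.35 − 1422533.29 = 31979.06
r = 186.33 / √(1.34 × 31979.06) = 186.33 / 207.0071 ≈ 0.900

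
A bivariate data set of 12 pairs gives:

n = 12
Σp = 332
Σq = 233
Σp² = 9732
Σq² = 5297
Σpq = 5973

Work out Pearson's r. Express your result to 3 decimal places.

r = (nΣpq − ΣpΣq) / √[(nΣp² − (Σp)²)(nΣq² − (Σq)²)]
Numerator: 12×5973 − 332×233 = -5680
Denominator: √[(116784 − 110224)(63564 − 54289)] = √[6560 × 9275] = 7800.2564
r = -5680 / 7800.2564 ≈ -0.728

-0.728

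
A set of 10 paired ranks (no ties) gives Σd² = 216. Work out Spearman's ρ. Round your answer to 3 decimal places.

ρ = 1 − 6Σd² / [n(n²−1)] = 1 − 6×216 / (10×99)
  = 1 − 1296/990 = 1 − 1.3091 ≈ -0.309

-0.309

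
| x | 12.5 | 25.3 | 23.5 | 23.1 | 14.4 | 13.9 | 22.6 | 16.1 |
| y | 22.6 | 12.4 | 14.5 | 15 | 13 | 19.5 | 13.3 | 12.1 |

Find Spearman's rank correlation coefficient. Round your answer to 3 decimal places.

-0.476

Rank x: 1, 8, 7, 6, 3, 2, 5, 4
Rank y: 8, 2, 5, 6, 3, 7, 4, 1
d = rank(x) − rank(y): -7, 6, 2, 0, 0, -5, 1, 3; Σd² = 124
ρ = 1 − 6Σd² / [n(n²−1)] = 1 − 6×124 / (8×63) = 1 − 744/504 ≈ -0.476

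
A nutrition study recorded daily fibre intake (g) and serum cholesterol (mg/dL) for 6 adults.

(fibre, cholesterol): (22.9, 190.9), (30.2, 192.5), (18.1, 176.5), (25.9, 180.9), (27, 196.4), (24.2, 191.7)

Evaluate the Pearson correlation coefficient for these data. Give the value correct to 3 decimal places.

n = 6, Σx = 148.3, Σy = 1128.9, Σx² = 3749.51, Σy² = 212697.97, Σxy = 28007.01
nΣxy − ΣxΣy = 168042.06 − 167415.87 = 626.19
nΣx² − (Σx)² = 22497.06 − 21992.89 = 504.17; nΣy² − (Σy)² = 1276187.82 − 1274415.21 = 1772.61
r = 626.19 / √(504.17 × 1772.61) = 626.19 / 945.3554 ≈ 0.662

0.662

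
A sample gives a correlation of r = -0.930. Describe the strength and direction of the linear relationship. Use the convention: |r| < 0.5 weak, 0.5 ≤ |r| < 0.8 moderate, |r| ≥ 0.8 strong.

r = -0.930 < 0 so the relationship is negative.
|r| = 0.930, which falls in the strong range.

strong negative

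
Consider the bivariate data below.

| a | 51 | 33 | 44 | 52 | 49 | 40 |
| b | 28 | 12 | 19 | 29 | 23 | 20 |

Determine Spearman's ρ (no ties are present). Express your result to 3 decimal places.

Rank a: 5, 1, 3, 6, 4, 2
Rank b: 5, 1, 2, 6, 4, 3
d = rank(a) − rank(b): 0, 0, 1, 0, 0, -1; Σd² = 2
ρ = 1 − 6Σd² / [n(n²−1)] = 1 − 6×2 / (6×35) = 1 − 12/210 ≈ 0.943

0.943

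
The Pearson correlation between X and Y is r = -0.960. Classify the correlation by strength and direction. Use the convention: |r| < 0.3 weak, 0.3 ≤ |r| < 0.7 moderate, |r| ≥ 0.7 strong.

r = -0.960 < 0 so the relationship is negative.
|r| = 0.960, which falls in the strong range.

strong negative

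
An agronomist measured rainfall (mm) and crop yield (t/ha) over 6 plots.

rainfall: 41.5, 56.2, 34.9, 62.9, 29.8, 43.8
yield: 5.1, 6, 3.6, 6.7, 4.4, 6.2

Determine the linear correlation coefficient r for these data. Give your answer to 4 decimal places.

n = 6, Σx = 269.1, Σy = 32, Σx² = 12861.59, Σy² = 177.66, Σxy = 1498.6
nΣxy − ΣxΣy = 8991.6 − 8611.2 = 380.4
nΣx² − (Σx)² = 77169.54 − 72414.81 = 4754.73; nΣy² − (Σy)² = 1065.96 − 1024 = 41.96
r = 380.4 / √(4754.73 × 41.96) = 380.4 / 446.6637 ≈ 0.8516

0.8516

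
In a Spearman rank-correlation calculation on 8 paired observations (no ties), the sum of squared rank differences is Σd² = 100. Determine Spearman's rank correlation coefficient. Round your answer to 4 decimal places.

-0.1905

ρ = 1 − 6Σd² / [n(n²−1)] = 1 − 6×100 / (8×63)
  = 1 − 600/504 = 1 − 1.19048 ≈ -0.1905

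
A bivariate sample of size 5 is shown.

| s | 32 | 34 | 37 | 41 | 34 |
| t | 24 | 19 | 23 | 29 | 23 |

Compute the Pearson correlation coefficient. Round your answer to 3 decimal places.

0.701

n = 5, Σs = 178, Σt = 118, Σs² = 6386, Σt² = 2836, Σst = 4236
nΣst − ΣsΣt = 21180 − 21004 = 176
nΣs² − (Σs)² = 31930 − 31684 = 246; nΣt² − (Σt)² = 14180 − 13924 = 256
r = 176 / √(246 × 256) = 176 / 250.9502 ≈ 0.701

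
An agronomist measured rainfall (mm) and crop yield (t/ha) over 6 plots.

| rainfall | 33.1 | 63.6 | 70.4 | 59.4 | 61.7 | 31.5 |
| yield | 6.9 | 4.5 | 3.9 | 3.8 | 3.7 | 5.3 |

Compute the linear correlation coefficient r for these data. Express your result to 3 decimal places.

n = 6, Σx = 319.7, Σy = 28.1, Σx² = 18424.23, Σy² = 139.29, Σxy = 1410.11
nΣxy − ΣxΣy = 8460.66 − 8983.57 = -522.91
nΣx² − (Σx)² = 110545.38 − 102208.09 = 8337.29; nΣy² − (Σy)² = 835.74 − 789.61 = 46.13
r = -522.91 / √(8337.29 × 46.13) = -522.91 / 620.1606 ≈ -0.843

-0.843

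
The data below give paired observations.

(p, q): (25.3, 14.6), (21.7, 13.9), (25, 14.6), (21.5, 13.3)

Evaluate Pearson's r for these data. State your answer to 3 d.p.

n = 4, Σp = 93.5, Σq = 56.4, Σp² = 2198.23, Σq² = 796.42, Σpq = 1321.96
nΣpq − ΣpΣq = 5287.84 − 5273.4 = 14.44
nΣp² − (Σp)² = 8792.92 − 8742.25 = 50.67; nΣq² − (Σq)² = 3185.68 − 3180.96 = 4.72
r = 14.44 / √(50.67 × 4.72) = 14.44 / 15.4649 ≈ 0.934

0.934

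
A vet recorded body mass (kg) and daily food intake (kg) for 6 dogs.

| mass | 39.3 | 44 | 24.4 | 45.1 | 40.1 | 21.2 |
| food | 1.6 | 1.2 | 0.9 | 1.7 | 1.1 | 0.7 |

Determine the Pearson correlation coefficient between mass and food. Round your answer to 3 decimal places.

n = 6, Σx = 214.1, Σy = 7.2, Σx² = 8167.31, Σy² = 9.4, Σxy = 273.26
nΣxy − ΣxΣy = 1639.56 − 1541.52 = 98.04
nΣx² − (Σx)² = 49003.86 − 45838.81 = 3165.05; nΣy² − (Σy)² = 56.4 − 51.84 = 4.56
r = 98.04 / √(3165.05 × 4.56) = 98.04 / 120.1359 ≈ 0.816

0.816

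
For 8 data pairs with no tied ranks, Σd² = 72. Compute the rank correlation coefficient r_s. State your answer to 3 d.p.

0.143

ρ = 1 − 6Σd² / [n(n²−1)] = 1 − 6×72 / (8×63)
  = 1 − 432/504 = 1 − 0.8571 ≈ 0.143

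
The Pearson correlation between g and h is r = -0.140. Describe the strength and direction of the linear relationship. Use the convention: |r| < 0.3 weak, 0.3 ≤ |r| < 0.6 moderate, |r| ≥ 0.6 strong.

weak negative

r = -0.140 < 0 so the relationship is negative.
|r| = 0.140, which falls in the weak range.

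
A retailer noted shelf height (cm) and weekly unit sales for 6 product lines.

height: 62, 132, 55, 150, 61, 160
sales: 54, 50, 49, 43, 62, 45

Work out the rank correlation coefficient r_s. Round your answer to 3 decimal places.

Rank height: 3, 4, 1, 5, 2, 6
Rank sales: 5, 4, 3, 1, 6, 2
d = rank(height) − rank(sales): -2, 0, -2, 4, -4, 4; Σd² = 56
ρ = 1 − 6Σd² / [n(n²−1)] = 1 − 6×56 / (6×35) = 1 − 336/210 ≈ -0.600

-0.600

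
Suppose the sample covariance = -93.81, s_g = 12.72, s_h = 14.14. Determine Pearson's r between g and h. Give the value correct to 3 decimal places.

r = Cov(g,h) / (s_g · s_h) = -93.81 / (12.72 × 14.14)
  = -93.81 / 179.8608 ≈ -0.522

-0.522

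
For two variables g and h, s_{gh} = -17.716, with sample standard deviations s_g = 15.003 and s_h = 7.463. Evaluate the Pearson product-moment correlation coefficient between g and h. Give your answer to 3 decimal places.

-0.158

r = Cov(g,h) / (s_g · s_h) = -17.716 / (15.003 × 7.463)
  = -17.716 / 111.9674 ≈ -0.158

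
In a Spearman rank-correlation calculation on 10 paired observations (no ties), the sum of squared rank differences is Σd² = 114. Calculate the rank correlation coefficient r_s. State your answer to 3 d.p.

0.309

ρ = 1 − 6Σd² / [n(n²−1)] = 1 − 6×114 / (10×99)
  = 1 − 684/990 = 1 − 0.6909 ≈ 0.309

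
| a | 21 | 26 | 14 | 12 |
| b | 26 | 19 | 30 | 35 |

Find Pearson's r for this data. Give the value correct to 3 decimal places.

-0.975

n = 4, Σa = 73, Σb = 110, Σa² = 1457, Σb² = 3162, Σab = 1880
nΣab − ΣaΣb = 7520 − 8030 = -510
nΣa² − (Σa)² = 5828 − 5329 = 499; nΣb² − (Σb)² = 12648 − 12100 = 548
r = -510 / √(499 × 548) = -510 / 522.9264 ≈ -0.975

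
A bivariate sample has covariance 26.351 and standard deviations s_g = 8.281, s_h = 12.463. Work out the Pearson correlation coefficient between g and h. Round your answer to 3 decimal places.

r = Cov(g,h) / (s_g · s_h) = 26.351 / (8.281 × 12.463)
  = 26.351 / 103.2061 ≈ 0.255

0.255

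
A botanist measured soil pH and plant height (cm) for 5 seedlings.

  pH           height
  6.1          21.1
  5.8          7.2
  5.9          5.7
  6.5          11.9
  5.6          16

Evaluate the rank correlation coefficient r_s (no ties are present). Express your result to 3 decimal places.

Rank pH: 4, 2, 3, 5, 1
Rank height: 5, 2, 1, 3, 4
d = rank(pH) − rank(height): -1, 0, 2, 2, -3; Σd² = 18
ρ = 1 − 6Σd² / [n(n²−1)] = 1 − 6×18 / (5×24) = 1 − 108/120 ≈ 0.100

0.100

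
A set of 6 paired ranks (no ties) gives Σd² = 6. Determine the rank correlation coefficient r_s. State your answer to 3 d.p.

0.829

ρ = 1 − 6Σd² / [n(n²−1)] = 1 − 6×6 / (6×35)
  = 1 − 36/210 = 1 − 0.1714 ≈ 0.829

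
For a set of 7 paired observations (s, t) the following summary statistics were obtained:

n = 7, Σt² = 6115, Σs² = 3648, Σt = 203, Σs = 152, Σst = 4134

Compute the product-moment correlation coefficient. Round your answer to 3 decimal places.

-0.974

r = (nΣst − ΣsΣt) / √[(nΣs² − (Σs)²)(nΣt² − (Σt)²)]
Numerator: 7×4134 − 152×203 = -1918
Denominator: √[(25536 − 23104)(42805 − 41209)] = √[2432 × 1596] = 1970.1452
r = -1918 / 1970.1452 ≈ -0.974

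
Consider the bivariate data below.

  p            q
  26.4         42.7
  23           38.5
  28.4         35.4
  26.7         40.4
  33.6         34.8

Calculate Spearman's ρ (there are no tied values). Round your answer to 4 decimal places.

-0.7000

Rank p: 2, 1, 4, 3, 5
Rank q: 5, 3, 2, 4, 1
d = rank(p) − rank(q): -3, -2, 2, -1, 4; Σd² = 34
ρ = 1 − 6Σd² / [n(n²−1)] = 1 − 6×34 / (5×24) = 1 − 204/120 ≈ -0.7000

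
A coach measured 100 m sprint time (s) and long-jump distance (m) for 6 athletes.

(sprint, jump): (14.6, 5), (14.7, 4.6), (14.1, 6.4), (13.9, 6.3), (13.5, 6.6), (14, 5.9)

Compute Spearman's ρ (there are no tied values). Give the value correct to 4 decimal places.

-0.8286

Rank sprint: 5, 6, 4, 2, 1, 3
Rank jump: 2, 1, 5, 4, 6, 3
d = rank(sprint) − rank(jump): 3, 5, -1, -2, -5, 0; Σd² = 64
ρ = 1 − 6Σd² / [n(n²−1)] = 1 − 6×64 / (6×35) = 1 − 384/210 ≈ -0.8286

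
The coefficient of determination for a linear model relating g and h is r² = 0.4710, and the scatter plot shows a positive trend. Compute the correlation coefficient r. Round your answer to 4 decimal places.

|r| = √0.4710 = 0.6863
The association is positive, so r = 0.6863.

0.6863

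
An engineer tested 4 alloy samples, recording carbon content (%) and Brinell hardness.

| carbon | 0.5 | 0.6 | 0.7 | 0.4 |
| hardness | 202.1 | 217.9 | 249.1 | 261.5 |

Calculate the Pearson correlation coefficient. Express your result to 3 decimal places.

-0.101

n = 4, Σx = 2.2, Σy = 930.6, Σx² = 1.26, Σy² = 218757.88, Σxy = 510.76
nΣxy − ΣxΣy = 2043.04 − 2047.32 = -4.28
nΣx² − (Σx)² = 5.04 − 4.84 = 0.2; nΣy² − (Σy)² = 875031.52 − 866016.36 = 9015.16
r = -4.28 / √(0.2 × 9015.16) = -4.28 / 42.4621 ≈ -0.101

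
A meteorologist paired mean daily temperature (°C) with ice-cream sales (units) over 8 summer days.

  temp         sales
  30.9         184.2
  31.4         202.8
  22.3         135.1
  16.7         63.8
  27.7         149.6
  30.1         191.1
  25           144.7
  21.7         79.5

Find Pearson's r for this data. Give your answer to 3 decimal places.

n = 8, Σx = 205.8, Σy = 1150.8, Σx² = 5486.14, Σy² = 183537.64, Σxy = 31376.57
nΣxy − ΣxΣy = 251012.56 − 236834.64 = 14177.92
nΣx² − (Σx)² = 43889.12 − 42353.64 = 1535.48; nΣy² − (Σy)² = 1468301.12 − 1324340.64 = 143960.48
r = 14177.92 / √(1535.48 × 143960.48) = 14177.92 / 14867.6978 ≈ 0.954

0.954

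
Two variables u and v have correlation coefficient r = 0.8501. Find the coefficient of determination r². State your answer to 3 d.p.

0.723

r² = (0.8501)² = 0.723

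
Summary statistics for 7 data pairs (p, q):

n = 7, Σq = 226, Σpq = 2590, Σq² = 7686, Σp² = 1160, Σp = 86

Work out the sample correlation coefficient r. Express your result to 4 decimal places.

r = (nΣpq − ΣpΣq) / √[(nΣp² − (Σp)²)(nΣq² − (Σq)²)]
Numerator: 7×2590 − 86×226 = -1306
Denominator: √[(8120 − 7396)(53802 − 51076)] = √[724 × 2726] = 1404.8573
r = -1306 / 1404.8573 ≈ -0.9296

-0.9296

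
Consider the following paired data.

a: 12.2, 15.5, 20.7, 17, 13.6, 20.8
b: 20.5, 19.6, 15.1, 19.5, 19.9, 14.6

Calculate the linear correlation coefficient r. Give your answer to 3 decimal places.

-0.938

n = 6, Σa = 99.8, Σb = 109.2, Σa² = 1724.18, Σb² = 2021.84, Σab = 1772.29
nΣab − ΣaΣb = 10633.74 − 10898.16 = -264.42
nΣa² − (Σa)² = 10345.08 − 9960.04 = 385.04; nΣb² − (Σb)² = 12131.04 − 11924.64 = 206.4
r = -264.42 / √(385.04 × 206.4) = -264.42 / 281.9082 ≈ -0.938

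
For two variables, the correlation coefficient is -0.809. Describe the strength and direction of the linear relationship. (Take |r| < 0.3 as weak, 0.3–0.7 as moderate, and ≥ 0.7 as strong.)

strong negative

r = -0.809 < 0 so the relationship is negative.
|r| = 0.809, which falls in the strong range.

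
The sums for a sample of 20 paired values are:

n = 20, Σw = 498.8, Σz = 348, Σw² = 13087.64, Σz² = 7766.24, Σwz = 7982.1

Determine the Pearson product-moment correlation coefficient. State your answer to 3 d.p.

r = (nΣwz − ΣwΣz) / √[(nΣw² − (Σw)²)(nΣz² − (Σz)²)]
Numerator: 20×7982.1 − 498.8×348 = -13940.4
Denominator: √[(261752.8 − 248801.44)(155324.8 − 121104)] = √[12951.36 × 34220.8] = 21052.4559
r = -13940.4 / 21052.4559 ≈ -0.662

-0.662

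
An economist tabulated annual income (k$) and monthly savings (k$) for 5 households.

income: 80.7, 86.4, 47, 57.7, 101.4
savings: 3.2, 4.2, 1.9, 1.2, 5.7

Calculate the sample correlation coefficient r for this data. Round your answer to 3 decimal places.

0.937

n = 5, Σx = 373.2, Σy = 16.2, Σx² = 29797.7, Σy² = 65.42, Σxy = 1357.64
nΣxy − ΣxΣy = 6788.2 − 6045.84 = 742.36
nΣx² − (Σx)² = 148988.5 − 139278.24 = 9710.26; nΣy² − (Σy)² = 327.1 − 262.44 = 64.66
r = 742.36 / √(9710.26 × 64.66) = 742.36 / 792.3796 ≈ 0.937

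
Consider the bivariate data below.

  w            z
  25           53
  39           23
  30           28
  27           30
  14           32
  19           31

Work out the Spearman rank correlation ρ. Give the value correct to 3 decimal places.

-0.829

Rank w: 3, 6, 5, 4, 1, 2
Rank z: 6, 1, 2, 3, 5, 4
d = rank(w) − rank(z): -3, 5, 3, 1, -4, -2; Σd² = 64
ρ = 1 − 6Σd² / [n(n²−1)] = 1 − 6×64 / (6×35) = 1 − 384/210 ≈ -0.829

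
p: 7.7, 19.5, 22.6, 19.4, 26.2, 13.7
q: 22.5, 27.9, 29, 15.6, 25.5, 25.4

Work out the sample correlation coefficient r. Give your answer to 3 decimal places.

n = 6, Σp = 109.1, Σq = 145.9, Σp² = 2200.79, Σq² = 3664.43, Σpq = 2691.42
nΣpq − ΣpΣq = 16148.52 − 15917.69 = 230.83
nΣp² − (Σp)² = 13204.74 − 11902.81 = 1301.93; nΣq² − (Σq)² = 21986.58 − 21286.81 = 699.77
r = 230.83 / √(1301.93 × 699.77) = 230.83 / 954.4902 ≈ 0.242

0.242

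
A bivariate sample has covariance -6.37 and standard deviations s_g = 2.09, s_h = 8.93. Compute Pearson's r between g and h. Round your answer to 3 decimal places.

-0.341

r = Cov(g,h) / (s_g · s_h) = -6.37 / (2.09 × 8.93)
  = -6.37 / 18.6637 ≈ -0.341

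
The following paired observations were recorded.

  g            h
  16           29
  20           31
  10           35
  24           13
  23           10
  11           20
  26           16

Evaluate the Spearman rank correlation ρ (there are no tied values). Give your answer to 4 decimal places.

Rank g: 3, 4, 1, 6, 5, 2, 7
Rank h: 5, 6, 7, 2, 1, 4, 3
d = rank(g) − rank(h): -2, -2, -6, 4, 4, -2, 4; Σd² = 96
ρ = 1 − 6Σd² / [n(n²−1)] = 1 − 6×96 / (7×48) = 1 − 576/336 ≈ -0.7143

-0.7143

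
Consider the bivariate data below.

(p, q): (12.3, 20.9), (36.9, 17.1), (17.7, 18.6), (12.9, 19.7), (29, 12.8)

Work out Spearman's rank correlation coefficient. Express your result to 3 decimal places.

-0.900

Rank p: 1, 5, 3, 2, 4
Rank q: 5, 2, 3, 4, 1
d = rank(p) − rank(q): -4, 3, 0, -2, 3; Σd² = 38
ρ = 1 − 6Σd² / [n(n²−1)] = 1 − 6×38 / (5×24) = 1 − 228/120 ≈ -0.900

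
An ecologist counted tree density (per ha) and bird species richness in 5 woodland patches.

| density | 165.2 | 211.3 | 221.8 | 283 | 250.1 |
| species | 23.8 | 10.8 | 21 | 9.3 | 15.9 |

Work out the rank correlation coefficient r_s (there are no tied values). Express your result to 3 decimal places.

-0.700

Rank density: 1, 2, 3, 5, 4
Rank species: 5, 2, 4, 1, 3
d = rank(density) − rank(species): -4, 0, -1, 4, 1; Σd² = 34
ρ = 1 − 6Σd² / [n(n²−1)] = 1 − 6×34 / (5×24) = 1 − 204/120 ≈ -0.700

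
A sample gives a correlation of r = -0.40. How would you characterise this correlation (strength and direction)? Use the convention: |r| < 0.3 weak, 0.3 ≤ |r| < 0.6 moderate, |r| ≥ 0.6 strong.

r = -0.40 < 0 so the relationship is negative.
|r| = 0.40, which falls in the moderate range.

moderate negative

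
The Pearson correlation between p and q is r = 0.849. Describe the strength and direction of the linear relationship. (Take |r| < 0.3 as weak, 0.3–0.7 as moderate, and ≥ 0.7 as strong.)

strong positive

r = 0.849 > 0 so the relationship is positive.
|r| = 0.849, which falls in the strong range.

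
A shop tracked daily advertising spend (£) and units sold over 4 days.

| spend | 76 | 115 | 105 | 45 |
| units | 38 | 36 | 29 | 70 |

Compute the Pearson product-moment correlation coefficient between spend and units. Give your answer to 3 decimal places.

-0.884

n = 4, Σx = 341, Σy = 173, Σx² = 32051, Σy² = 8481, Σxy = 13223
nΣxy − ΣxΣy = 52892 − 58993 = -6101
nΣx² − (Σx)² = 128204 − 116281 = 11923; nΣy² − (Σy)² = 33924 − 29929 = 3995
r = -6101 / √(11923 × 3995) = -6101 / 6901.6219 ≈ -0.884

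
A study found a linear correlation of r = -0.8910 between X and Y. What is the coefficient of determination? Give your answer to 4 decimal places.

r² = (-0.8910)² = 0.7939

0.7939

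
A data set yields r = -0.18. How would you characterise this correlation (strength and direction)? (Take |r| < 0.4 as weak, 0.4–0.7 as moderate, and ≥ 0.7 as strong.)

r = -0.18 < 0 so the relationship is negative.
|r| = 0.18, which falls in the weak range.

weak negative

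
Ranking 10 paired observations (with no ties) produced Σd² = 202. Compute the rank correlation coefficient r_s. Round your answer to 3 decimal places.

-0.224

ρ = 1 − 6Σd² / [n(n²−1)] = 1 − 6×202 / (10×99)
  = 1 − 1212/990 = 1 − 1.2242 ≈ -0.224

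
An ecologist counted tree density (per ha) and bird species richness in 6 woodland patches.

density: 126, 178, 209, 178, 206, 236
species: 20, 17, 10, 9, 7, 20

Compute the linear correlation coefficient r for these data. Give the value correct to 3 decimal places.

-0.248

n = 6, Σx = 1133, Σy = 83, Σx² = 221057, Σy² = 1319, Σxy = 15400
nΣxy − ΣxΣy = 92400 − 94039 = -1639
nΣx² − (Σx)² = 1326342 − 1283689 = 42653; nΣy² − (Σy)² = 7914 − 6889 = 1025
r = -1639 / √(42653 × 1025) = -1639 / 6612.0591 ≈ -0.248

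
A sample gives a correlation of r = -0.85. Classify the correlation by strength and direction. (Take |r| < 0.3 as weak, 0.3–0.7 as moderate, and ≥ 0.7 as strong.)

strong negative

r = -0.85 < 0 so the relationship is negative.
|r| = 0.85, which falls in the strong range.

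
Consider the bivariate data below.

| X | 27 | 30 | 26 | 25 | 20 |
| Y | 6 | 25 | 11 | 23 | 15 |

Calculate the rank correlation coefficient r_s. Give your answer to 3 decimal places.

0.100

Rank X: 4, 5, 3, 2, 1
Rank Y: 1, 5, 2, 4, 3
d = rank(X) − rank(Y): 3, 0, 1, -2, -2; Σd² = 18
ρ = 1 − 6Σd² / [n(n²−1)] = 1 − 6×18 / (5×24) = 1 − 108/120 ≈ 0.100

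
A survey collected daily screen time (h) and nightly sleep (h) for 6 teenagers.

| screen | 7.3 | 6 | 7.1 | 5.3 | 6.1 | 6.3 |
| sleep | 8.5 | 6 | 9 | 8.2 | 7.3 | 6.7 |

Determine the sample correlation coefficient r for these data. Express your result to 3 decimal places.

0.459

n = 6, Σx = 38.1, Σy = 45.7, Σx² = 244.69, Σy² = 354.67, Σxy = 292.15
nΣxy − ΣxΣy = 1752.9 − 1741.17 = 11.73
nΣx² − (Σx)² = 1468.14 − 1451.61 = 16.53; nΣy² − (Σy)² = 2128.02 − 2088.49 = 39.53
r = 11.73 / √(16.53 × 39.53) = 11.73 / 25.5623 ≈ 0.459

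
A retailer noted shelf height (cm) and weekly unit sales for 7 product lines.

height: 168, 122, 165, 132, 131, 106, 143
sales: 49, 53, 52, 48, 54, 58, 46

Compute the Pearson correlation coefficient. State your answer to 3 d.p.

-0.579

n = 7, Σx = 967, Σy = 360, Σx² = 136603, Σy² = 18614, Σxy = 49414
nΣxy − ΣxΣy = 345898 − 348120 = -2222
nΣx² − (Σx)² = 956221 − 935089 = 21132; nΣy² − (Σy)² = 130298 − 129600 = 698
r = -2222 / √(21132 × 698) = -2222 / 3840.5906 ≈ -0.579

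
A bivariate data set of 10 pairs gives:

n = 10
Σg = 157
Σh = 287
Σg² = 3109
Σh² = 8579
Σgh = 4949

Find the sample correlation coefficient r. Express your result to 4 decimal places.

r = (nΣgh − ΣgΣh) / √[(nΣg² − (Σg)²)(nΣh² − (Σh)²)]
Numerator: 10×4949 − 157×287 = 4431
Denominator: √[(31090 − 24649)(85790 − 82369)] = √[6441 × 3421] = 4694.1092
r = 4431 / 4694.1092 ≈ 0.9439

0.9439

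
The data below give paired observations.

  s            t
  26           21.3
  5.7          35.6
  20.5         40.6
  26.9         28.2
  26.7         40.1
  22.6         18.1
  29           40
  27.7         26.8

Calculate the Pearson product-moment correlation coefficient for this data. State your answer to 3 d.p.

-0.149

n = 8, Σs = 185.1, Σt = 250.7, Σs² = 4684.29, Σt² = 8418.51, Σst = 5729.69
nΣst − ΣsΣt = 45837.52 − 46404.57 = -567.05
nΣs² − (Σs)² = 37474.32 − 34262.01 = 3212.31; nΣt² − (Σt)² = 67348.08 − 62850.49 = 4497.59
r = -567.05 / √(3212.31 × 4497.59) = -567.05 / 3801.0069 ≈ -0.149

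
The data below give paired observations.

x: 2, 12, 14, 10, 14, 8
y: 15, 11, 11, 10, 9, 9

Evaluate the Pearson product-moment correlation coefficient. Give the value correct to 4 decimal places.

n = 6, Σx = 60, Σy = 65, Σx² = 704, Σy² = 729, Σxy = 614
nΣxy − ΣxΣy = 3684 − 3900 = -216
nΣx² − (Σx)² = 4224 − 3600 = 624; nΣy² − (Σy)² = 4374 − 4225 = 149
r = -216 / √(624 × 149) = -216 / 304.9197 ≈ -0.7084

-0.7084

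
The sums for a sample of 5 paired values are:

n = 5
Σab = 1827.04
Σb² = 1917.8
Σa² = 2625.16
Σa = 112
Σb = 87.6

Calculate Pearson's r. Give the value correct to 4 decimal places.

-0.6404

r = (nΣab − ΣaΣb) / √[(nΣa² − (Σa)²)(nΣb² − (Σb)²)]
Numerator: 5×1827.04 − 112×87.6 = -676
Denominator: √[(13125.8 − 12544)(9589 − 7673.76)] = √[581.8 × 1915.24] = 1055.5978
r = -676 / 1055.5978 ≈ -0.6404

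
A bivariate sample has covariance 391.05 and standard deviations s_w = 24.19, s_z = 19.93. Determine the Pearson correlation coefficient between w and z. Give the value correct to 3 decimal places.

r = Cov(w,z) / (s_w · s_z) = 391.05 / (24.19 × 19.93)
  = 391.05 / 482.1067 ≈ 0.811

0.811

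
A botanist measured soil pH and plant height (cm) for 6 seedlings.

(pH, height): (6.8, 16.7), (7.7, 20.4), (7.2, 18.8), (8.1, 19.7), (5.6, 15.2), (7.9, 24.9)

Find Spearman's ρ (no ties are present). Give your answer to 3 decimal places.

Rank pH: 2, 4, 3, 6, 1, 5
Rank height: 2, 5, 3, 4, 1, 6
d = rank(pH) − rank(height): 0, -1, 0, 2, 0, -1; Σd² = 6
ρ = 1 − 6Σd² / [n(n²−1)] = 1 − 6×6 / (6×35) = 1 − 36/210 ≈ 0.829

0.829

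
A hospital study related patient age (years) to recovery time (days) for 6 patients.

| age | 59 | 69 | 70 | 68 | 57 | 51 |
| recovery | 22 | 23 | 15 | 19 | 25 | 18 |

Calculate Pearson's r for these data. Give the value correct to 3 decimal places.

-0.243

n = 6, Σx = 374, Σy = 122, Σx² = 23616, Σy² = 2548, Σxy = 7570
nΣxy − ΣxΣy = 45420 − 45628 = -208
nΣx² − (Σx)² = 141696 − 139876 = 1820; nΣy² − (Σy)² = 15288 − 14884 = 404
r = -208 / √(1820 × 404) = -208 / 857.4847 ≈ -0.243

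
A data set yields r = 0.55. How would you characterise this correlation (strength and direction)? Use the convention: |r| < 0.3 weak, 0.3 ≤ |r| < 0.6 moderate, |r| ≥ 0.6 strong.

moderate positive

r = 0.55 > 0 so the relationship is positive.
|r| = 0.55, which falls in the moderate range.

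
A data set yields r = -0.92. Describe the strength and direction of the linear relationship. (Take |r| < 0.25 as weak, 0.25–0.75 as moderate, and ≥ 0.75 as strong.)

strong negative

r = -0.92 < 0 so the relationship is negative.
|r| = 0.92, which falls in the strong range.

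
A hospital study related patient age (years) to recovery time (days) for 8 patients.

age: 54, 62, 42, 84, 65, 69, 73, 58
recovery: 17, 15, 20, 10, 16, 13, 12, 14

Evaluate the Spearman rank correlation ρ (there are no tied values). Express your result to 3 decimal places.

-0.905

Rank age: 2, 4, 1, 8, 5, 6, 7, 3
Rank recovery: 7, 5, 8, 1, 6, 3, 2, 4
d = rank(age) − rank(recovery): -5, -1, -7, 7, -1, 3, 5, -1; Σd² = 160
ρ = 1 − 6Σd² / [n(n²−1)] = 1 − 6×160 / (8×63) = 1 − 960/504 ≈ -0.905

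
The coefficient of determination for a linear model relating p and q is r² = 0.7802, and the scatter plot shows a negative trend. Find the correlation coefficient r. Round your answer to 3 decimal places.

-0.883

|r| = √0.7802 = 0.883
The association is negative, so r = −0.883.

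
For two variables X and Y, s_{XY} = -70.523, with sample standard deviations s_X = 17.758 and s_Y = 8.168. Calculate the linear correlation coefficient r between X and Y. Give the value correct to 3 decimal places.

-0.486

r = Cov(X,Y) / (s_X · s_Y) = -70.523 / (17.758 × 8.168)
  = -70.523 / 145.0473 ≈ -0.486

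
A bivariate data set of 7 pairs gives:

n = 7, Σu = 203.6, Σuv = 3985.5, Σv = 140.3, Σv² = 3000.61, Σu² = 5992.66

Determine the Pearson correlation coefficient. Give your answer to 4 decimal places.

-0.8240

r = (nΣuv − ΣuΣv) / √[(nΣu² − (Σu)²)(nΣv² − (Σv)²)]
Numerator: 7×3985.5 − 203.6×140.3 = -666.58
Denominator: √[(41948.62 − 41452.96)(21004.27 − 19684.09)] = √[495.66 × 1320.18] = 808.9255
r = -666.58 / 808.9255 ≈ -0.8240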